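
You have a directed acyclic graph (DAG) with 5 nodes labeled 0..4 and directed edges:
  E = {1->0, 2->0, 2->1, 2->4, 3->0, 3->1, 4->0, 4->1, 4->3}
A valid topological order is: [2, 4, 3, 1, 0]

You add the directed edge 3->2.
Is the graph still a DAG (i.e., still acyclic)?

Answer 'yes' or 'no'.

Given toposort: [2, 4, 3, 1, 0]
Position of 3: index 2; position of 2: index 0
New edge 3->2: backward (u after v in old order)
Backward edge: old toposort is now invalid. Check if this creates a cycle.
Does 2 already reach 3? Reachable from 2: [0, 1, 2, 3, 4]. YES -> cycle!
Still a DAG? no

Answer: no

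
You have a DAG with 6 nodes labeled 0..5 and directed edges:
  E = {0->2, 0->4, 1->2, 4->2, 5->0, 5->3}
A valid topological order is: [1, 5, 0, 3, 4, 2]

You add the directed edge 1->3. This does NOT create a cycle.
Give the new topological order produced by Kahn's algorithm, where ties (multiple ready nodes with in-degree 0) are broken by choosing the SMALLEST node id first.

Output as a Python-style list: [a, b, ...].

Answer: [1, 5, 0, 3, 4, 2]

Derivation:
Old toposort: [1, 5, 0, 3, 4, 2]
Added edge: 1->3
Position of 1 (0) < position of 3 (3). Old order still valid.
Run Kahn's algorithm (break ties by smallest node id):
  initial in-degrees: [1, 0, 3, 2, 1, 0]
  ready (indeg=0): [1, 5]
  pop 1: indeg[2]->2; indeg[3]->1 | ready=[5] | order so far=[1]
  pop 5: indeg[0]->0; indeg[3]->0 | ready=[0, 3] | order so far=[1, 5]
  pop 0: indeg[2]->1; indeg[4]->0 | ready=[3, 4] | order so far=[1, 5, 0]
  pop 3: no out-edges | ready=[4] | order so far=[1, 5, 0, 3]
  pop 4: indeg[2]->0 | ready=[2] | order so far=[1, 5, 0, 3, 4]
  pop 2: no out-edges | ready=[] | order so far=[1, 5, 0, 3, 4, 2]
  Result: [1, 5, 0, 3, 4, 2]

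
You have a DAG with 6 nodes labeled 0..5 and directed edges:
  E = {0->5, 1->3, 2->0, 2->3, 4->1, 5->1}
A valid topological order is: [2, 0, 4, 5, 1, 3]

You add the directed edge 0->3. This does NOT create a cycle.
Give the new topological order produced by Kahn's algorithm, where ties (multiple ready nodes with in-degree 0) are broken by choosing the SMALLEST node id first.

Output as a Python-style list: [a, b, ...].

Answer: [2, 0, 4, 5, 1, 3]

Derivation:
Old toposort: [2, 0, 4, 5, 1, 3]
Added edge: 0->3
Position of 0 (1) < position of 3 (5). Old order still valid.
Run Kahn's algorithm (break ties by smallest node id):
  initial in-degrees: [1, 2, 0, 3, 0, 1]
  ready (indeg=0): [2, 4]
  pop 2: indeg[0]->0; indeg[3]->2 | ready=[0, 4] | order so far=[2]
  pop 0: indeg[3]->1; indeg[5]->0 | ready=[4, 5] | order so far=[2, 0]
  pop 4: indeg[1]->1 | ready=[5] | order so far=[2, 0, 4]
  pop 5: indeg[1]->0 | ready=[1] | order so far=[2, 0, 4, 5]
  pop 1: indeg[3]->0 | ready=[3] | order so far=[2, 0, 4, 5, 1]
  pop 3: no out-edges | ready=[] | order so far=[2, 0, 4, 5, 1, 3]
  Result: [2, 0, 4, 5, 1, 3]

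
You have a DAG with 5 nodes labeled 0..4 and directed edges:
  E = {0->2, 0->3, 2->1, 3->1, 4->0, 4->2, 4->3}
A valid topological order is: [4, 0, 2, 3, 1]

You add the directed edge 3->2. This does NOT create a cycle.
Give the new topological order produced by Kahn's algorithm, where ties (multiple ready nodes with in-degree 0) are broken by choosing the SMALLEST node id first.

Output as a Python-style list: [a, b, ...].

Old toposort: [4, 0, 2, 3, 1]
Added edge: 3->2
Position of 3 (3) > position of 2 (2). Must reorder: 3 must now come before 2.
Run Kahn's algorithm (break ties by smallest node id):
  initial in-degrees: [1, 2, 3, 2, 0]
  ready (indeg=0): [4]
  pop 4: indeg[0]->0; indeg[2]->2; indeg[3]->1 | ready=[0] | order so far=[4]
  pop 0: indeg[2]->1; indeg[3]->0 | ready=[3] | order so far=[4, 0]
  pop 3: indeg[1]->1; indeg[2]->0 | ready=[2] | order so far=[4, 0, 3]
  pop 2: indeg[1]->0 | ready=[1] | order so far=[4, 0, 3, 2]
  pop 1: no out-edges | ready=[] | order so far=[4, 0, 3, 2, 1]
  Result: [4, 0, 3, 2, 1]

Answer: [4, 0, 3, 2, 1]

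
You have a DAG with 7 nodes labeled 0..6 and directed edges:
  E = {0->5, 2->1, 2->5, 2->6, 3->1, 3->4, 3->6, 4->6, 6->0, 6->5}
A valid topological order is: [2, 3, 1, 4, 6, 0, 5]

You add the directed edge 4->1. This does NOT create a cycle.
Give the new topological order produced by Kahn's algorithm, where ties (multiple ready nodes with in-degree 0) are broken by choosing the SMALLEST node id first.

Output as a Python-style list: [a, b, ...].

Answer: [2, 3, 4, 1, 6, 0, 5]

Derivation:
Old toposort: [2, 3, 1, 4, 6, 0, 5]
Added edge: 4->1
Position of 4 (3) > position of 1 (2). Must reorder: 4 must now come before 1.
Run Kahn's algorithm (break ties by smallest node id):
  initial in-degrees: [1, 3, 0, 0, 1, 3, 3]
  ready (indeg=0): [2, 3]
  pop 2: indeg[1]->2; indeg[5]->2; indeg[6]->2 | ready=[3] | order so far=[2]
  pop 3: indeg[1]->1; indeg[4]->0; indeg[6]->1 | ready=[4] | order so far=[2, 3]
  pop 4: indeg[1]->0; indeg[6]->0 | ready=[1, 6] | order so far=[2, 3, 4]
  pop 1: no out-edges | ready=[6] | order so far=[2, 3, 4, 1]
  pop 6: indeg[0]->0; indeg[5]->1 | ready=[0] | order so far=[2, 3, 4, 1, 6]
  pop 0: indeg[5]->0 | ready=[5] | order so far=[2, 3, 4, 1, 6, 0]
  pop 5: no out-edges | ready=[] | order so far=[2, 3, 4, 1, 6, 0, 5]
  Result: [2, 3, 4, 1, 6, 0, 5]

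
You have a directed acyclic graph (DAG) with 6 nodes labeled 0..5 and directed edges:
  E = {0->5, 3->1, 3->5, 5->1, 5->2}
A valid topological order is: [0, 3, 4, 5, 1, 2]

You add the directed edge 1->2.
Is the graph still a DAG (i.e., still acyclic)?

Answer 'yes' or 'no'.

Given toposort: [0, 3, 4, 5, 1, 2]
Position of 1: index 4; position of 2: index 5
New edge 1->2: forward
Forward edge: respects the existing order. Still a DAG, same toposort still valid.
Still a DAG? yes

Answer: yes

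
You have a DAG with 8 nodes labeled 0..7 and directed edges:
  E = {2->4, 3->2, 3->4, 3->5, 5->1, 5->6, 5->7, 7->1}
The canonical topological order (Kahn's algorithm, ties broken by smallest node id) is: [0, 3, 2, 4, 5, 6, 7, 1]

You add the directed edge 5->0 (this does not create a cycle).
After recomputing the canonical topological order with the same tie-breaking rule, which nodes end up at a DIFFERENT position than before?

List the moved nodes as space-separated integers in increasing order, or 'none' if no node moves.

Answer: 0 2 3 4 5

Derivation:
Old toposort: [0, 3, 2, 4, 5, 6, 7, 1]
Added edge 5->0
Recompute Kahn (smallest-id tiebreak):
  initial in-degrees: [1, 2, 1, 0, 2, 1, 1, 1]
  ready (indeg=0): [3]
  pop 3: indeg[2]->0; indeg[4]->1; indeg[5]->0 | ready=[2, 5] | order so far=[3]
  pop 2: indeg[4]->0 | ready=[4, 5] | order so far=[3, 2]
  pop 4: no out-edges | ready=[5] | order so far=[3, 2, 4]
  pop 5: indeg[0]->0; indeg[1]->1; indeg[6]->0; indeg[7]->0 | ready=[0, 6, 7] | order so far=[3, 2, 4, 5]
  pop 0: no out-edges | ready=[6, 7] | order so far=[3, 2, 4, 5, 0]
  pop 6: no out-edges | ready=[7] | order so far=[3, 2, 4, 5, 0, 6]
  pop 7: indeg[1]->0 | ready=[1] | order so far=[3, 2, 4, 5, 0, 6, 7]
  pop 1: no out-edges | ready=[] | order so far=[3, 2, 4, 5, 0, 6, 7, 1]
New canonical toposort: [3, 2, 4, 5, 0, 6, 7, 1]
Compare positions:
  Node 0: index 0 -> 4 (moved)
  Node 1: index 7 -> 7 (same)
  Node 2: index 2 -> 1 (moved)
  Node 3: index 1 -> 0 (moved)
  Node 4: index 3 -> 2 (moved)
  Node 5: index 4 -> 3 (moved)
  Node 6: index 5 -> 5 (same)
  Node 7: index 6 -> 6 (same)
Nodes that changed position: 0 2 3 4 5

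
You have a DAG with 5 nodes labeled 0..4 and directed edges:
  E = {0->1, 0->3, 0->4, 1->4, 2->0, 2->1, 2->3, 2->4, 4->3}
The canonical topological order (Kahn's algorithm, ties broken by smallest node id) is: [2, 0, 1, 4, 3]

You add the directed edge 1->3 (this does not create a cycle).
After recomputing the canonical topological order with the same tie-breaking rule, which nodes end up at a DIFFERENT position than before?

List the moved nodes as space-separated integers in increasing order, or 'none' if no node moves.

Answer: none

Derivation:
Old toposort: [2, 0, 1, 4, 3]
Added edge 1->3
Recompute Kahn (smallest-id tiebreak):
  initial in-degrees: [1, 2, 0, 4, 3]
  ready (indeg=0): [2]
  pop 2: indeg[0]->0; indeg[1]->1; indeg[3]->3; indeg[4]->2 | ready=[0] | order so far=[2]
  pop 0: indeg[1]->0; indeg[3]->2; indeg[4]->1 | ready=[1] | order so far=[2, 0]
  pop 1: indeg[3]->1; indeg[4]->0 | ready=[4] | order so far=[2, 0, 1]
  pop 4: indeg[3]->0 | ready=[3] | order so far=[2, 0, 1, 4]
  pop 3: no out-edges | ready=[] | order so far=[2, 0, 1, 4, 3]
New canonical toposort: [2, 0, 1, 4, 3]
Compare positions:
  Node 0: index 1 -> 1 (same)
  Node 1: index 2 -> 2 (same)
  Node 2: index 0 -> 0 (same)
  Node 3: index 4 -> 4 (same)
  Node 4: index 3 -> 3 (same)
Nodes that changed position: none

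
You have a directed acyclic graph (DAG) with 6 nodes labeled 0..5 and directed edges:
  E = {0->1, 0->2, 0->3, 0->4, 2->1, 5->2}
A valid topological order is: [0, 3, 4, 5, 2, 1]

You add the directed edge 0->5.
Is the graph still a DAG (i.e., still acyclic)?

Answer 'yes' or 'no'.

Answer: yes

Derivation:
Given toposort: [0, 3, 4, 5, 2, 1]
Position of 0: index 0; position of 5: index 3
New edge 0->5: forward
Forward edge: respects the existing order. Still a DAG, same toposort still valid.
Still a DAG? yes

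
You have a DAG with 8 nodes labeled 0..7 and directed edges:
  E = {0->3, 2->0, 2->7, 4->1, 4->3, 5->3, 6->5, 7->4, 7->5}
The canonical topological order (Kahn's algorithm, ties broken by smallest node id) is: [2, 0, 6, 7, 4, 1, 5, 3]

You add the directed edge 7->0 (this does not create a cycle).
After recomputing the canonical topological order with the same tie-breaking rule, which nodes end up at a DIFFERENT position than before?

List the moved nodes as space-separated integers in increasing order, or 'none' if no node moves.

Old toposort: [2, 0, 6, 7, 4, 1, 5, 3]
Added edge 7->0
Recompute Kahn (smallest-id tiebreak):
  initial in-degrees: [2, 1, 0, 3, 1, 2, 0, 1]
  ready (indeg=0): [2, 6]
  pop 2: indeg[0]->1; indeg[7]->0 | ready=[6, 7] | order so far=[2]
  pop 6: indeg[5]->1 | ready=[7] | order so far=[2, 6]
  pop 7: indeg[0]->0; indeg[4]->0; indeg[5]->0 | ready=[0, 4, 5] | order so far=[2, 6, 7]
  pop 0: indeg[3]->2 | ready=[4, 5] | order so far=[2, 6, 7, 0]
  pop 4: indeg[1]->0; indeg[3]->1 | ready=[1, 5] | order so far=[2, 6, 7, 0, 4]
  pop 1: no out-edges | ready=[5] | order so far=[2, 6, 7, 0, 4, 1]
  pop 5: indeg[3]->0 | ready=[3] | order so far=[2, 6, 7, 0, 4, 1, 5]
  pop 3: no out-edges | ready=[] | order so far=[2, 6, 7, 0, 4, 1, 5, 3]
New canonical toposort: [2, 6, 7, 0, 4, 1, 5, 3]
Compare positions:
  Node 0: index 1 -> 3 (moved)
  Node 1: index 5 -> 5 (same)
  Node 2: index 0 -> 0 (same)
  Node 3: index 7 -> 7 (same)
  Node 4: index 4 -> 4 (same)
  Node 5: index 6 -> 6 (same)
  Node 6: index 2 -> 1 (moved)
  Node 7: index 3 -> 2 (moved)
Nodes that changed position: 0 6 7

Answer: 0 6 7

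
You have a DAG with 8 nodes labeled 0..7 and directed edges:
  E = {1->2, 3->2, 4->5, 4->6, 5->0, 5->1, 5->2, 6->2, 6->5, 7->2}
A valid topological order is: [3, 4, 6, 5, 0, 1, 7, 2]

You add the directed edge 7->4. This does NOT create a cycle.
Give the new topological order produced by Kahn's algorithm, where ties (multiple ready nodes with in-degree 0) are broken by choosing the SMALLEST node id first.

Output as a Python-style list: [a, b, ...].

Old toposort: [3, 4, 6, 5, 0, 1, 7, 2]
Added edge: 7->4
Position of 7 (6) > position of 4 (1). Must reorder: 7 must now come before 4.
Run Kahn's algorithm (break ties by smallest node id):
  initial in-degrees: [1, 1, 5, 0, 1, 2, 1, 0]
  ready (indeg=0): [3, 7]
  pop 3: indeg[2]->4 | ready=[7] | order so far=[3]
  pop 7: indeg[2]->3; indeg[4]->0 | ready=[4] | order so far=[3, 7]
  pop 4: indeg[5]->1; indeg[6]->0 | ready=[6] | order so far=[3, 7, 4]
  pop 6: indeg[2]->2; indeg[5]->0 | ready=[5] | order so far=[3, 7, 4, 6]
  pop 5: indeg[0]->0; indeg[1]->0; indeg[2]->1 | ready=[0, 1] | order so far=[3, 7, 4, 6, 5]
  pop 0: no out-edges | ready=[1] | order so far=[3, 7, 4, 6, 5, 0]
  pop 1: indeg[2]->0 | ready=[2] | order so far=[3, 7, 4, 6, 5, 0, 1]
  pop 2: no out-edges | ready=[] | order so far=[3, 7, 4, 6, 5, 0, 1, 2]
  Result: [3, 7, 4, 6, 5, 0, 1, 2]

Answer: [3, 7, 4, 6, 5, 0, 1, 2]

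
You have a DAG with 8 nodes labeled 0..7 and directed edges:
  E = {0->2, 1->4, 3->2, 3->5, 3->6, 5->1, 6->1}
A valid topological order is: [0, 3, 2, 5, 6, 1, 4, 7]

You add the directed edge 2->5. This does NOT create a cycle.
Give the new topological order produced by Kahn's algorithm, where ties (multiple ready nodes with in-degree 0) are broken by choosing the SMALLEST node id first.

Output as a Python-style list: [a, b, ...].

Answer: [0, 3, 2, 5, 6, 1, 4, 7]

Derivation:
Old toposort: [0, 3, 2, 5, 6, 1, 4, 7]
Added edge: 2->5
Position of 2 (2) < position of 5 (3). Old order still valid.
Run Kahn's algorithm (break ties by smallest node id):
  initial in-degrees: [0, 2, 2, 0, 1, 2, 1, 0]
  ready (indeg=0): [0, 3, 7]
  pop 0: indeg[2]->1 | ready=[3, 7] | order so far=[0]
  pop 3: indeg[2]->0; indeg[5]->1; indeg[6]->0 | ready=[2, 6, 7] | order so far=[0, 3]
  pop 2: indeg[5]->0 | ready=[5, 6, 7] | order so far=[0, 3, 2]
  pop 5: indeg[1]->1 | ready=[6, 7] | order so far=[0, 3, 2, 5]
  pop 6: indeg[1]->0 | ready=[1, 7] | order so far=[0, 3, 2, 5, 6]
  pop 1: indeg[4]->0 | ready=[4, 7] | order so far=[0, 3, 2, 5, 6, 1]
  pop 4: no out-edges | ready=[7] | order so far=[0, 3, 2, 5, 6, 1, 4]
  pop 7: no out-edges | ready=[] | order so far=[0, 3, 2, 5, 6, 1, 4, 7]
  Result: [0, 3, 2, 5, 6, 1, 4, 7]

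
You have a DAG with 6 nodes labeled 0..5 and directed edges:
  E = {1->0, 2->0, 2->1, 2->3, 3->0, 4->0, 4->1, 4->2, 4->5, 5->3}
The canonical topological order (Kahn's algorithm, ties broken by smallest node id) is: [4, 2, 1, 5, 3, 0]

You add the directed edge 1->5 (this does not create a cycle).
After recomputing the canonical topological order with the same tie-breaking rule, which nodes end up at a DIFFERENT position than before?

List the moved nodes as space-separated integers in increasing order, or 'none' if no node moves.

Answer: none

Derivation:
Old toposort: [4, 2, 1, 5, 3, 0]
Added edge 1->5
Recompute Kahn (smallest-id tiebreak):
  initial in-degrees: [4, 2, 1, 2, 0, 2]
  ready (indeg=0): [4]
  pop 4: indeg[0]->3; indeg[1]->1; indeg[2]->0; indeg[5]->1 | ready=[2] | order so far=[4]
  pop 2: indeg[0]->2; indeg[1]->0; indeg[3]->1 | ready=[1] | order so far=[4, 2]
  pop 1: indeg[0]->1; indeg[5]->0 | ready=[5] | order so far=[4, 2, 1]
  pop 5: indeg[3]->0 | ready=[3] | order so far=[4, 2, 1, 5]
  pop 3: indeg[0]->0 | ready=[0] | order so far=[4, 2, 1, 5, 3]
  pop 0: no out-edges | ready=[] | order so far=[4, 2, 1, 5, 3, 0]
New canonical toposort: [4, 2, 1, 5, 3, 0]
Compare positions:
  Node 0: index 5 -> 5 (same)
  Node 1: index 2 -> 2 (same)
  Node 2: index 1 -> 1 (same)
  Node 3: index 4 -> 4 (same)
  Node 4: index 0 -> 0 (same)
  Node 5: index 3 -> 3 (same)
Nodes that changed position: none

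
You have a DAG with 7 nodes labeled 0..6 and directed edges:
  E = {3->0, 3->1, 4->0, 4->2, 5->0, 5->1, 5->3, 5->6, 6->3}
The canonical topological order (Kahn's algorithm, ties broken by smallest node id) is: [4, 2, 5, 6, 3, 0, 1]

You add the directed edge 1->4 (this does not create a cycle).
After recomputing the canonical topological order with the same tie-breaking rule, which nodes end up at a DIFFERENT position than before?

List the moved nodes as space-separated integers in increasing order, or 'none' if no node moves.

Answer: 1 2 3 4 5 6

Derivation:
Old toposort: [4, 2, 5, 6, 3, 0, 1]
Added edge 1->4
Recompute Kahn (smallest-id tiebreak):
  initial in-degrees: [3, 2, 1, 2, 1, 0, 1]
  ready (indeg=0): [5]
  pop 5: indeg[0]->2; indeg[1]->1; indeg[3]->1; indeg[6]->0 | ready=[6] | order so far=[5]
  pop 6: indeg[3]->0 | ready=[3] | order so far=[5, 6]
  pop 3: indeg[0]->1; indeg[1]->0 | ready=[1] | order so far=[5, 6, 3]
  pop 1: indeg[4]->0 | ready=[4] | order so far=[5, 6, 3, 1]
  pop 4: indeg[0]->0; indeg[2]->0 | ready=[0, 2] | order so far=[5, 6, 3, 1, 4]
  pop 0: no out-edges | ready=[2] | order so far=[5, 6, 3, 1, 4, 0]
  pop 2: no out-edges | ready=[] | order so far=[5, 6, 3, 1, 4, 0, 2]
New canonical toposort: [5, 6, 3, 1, 4, 0, 2]
Compare positions:
  Node 0: index 5 -> 5 (same)
  Node 1: index 6 -> 3 (moved)
  Node 2: index 1 -> 6 (moved)
  Node 3: index 4 -> 2 (moved)
  Node 4: index 0 -> 4 (moved)
  Node 5: index 2 -> 0 (moved)
  Node 6: index 3 -> 1 (moved)
Nodes that changed position: 1 2 3 4 5 6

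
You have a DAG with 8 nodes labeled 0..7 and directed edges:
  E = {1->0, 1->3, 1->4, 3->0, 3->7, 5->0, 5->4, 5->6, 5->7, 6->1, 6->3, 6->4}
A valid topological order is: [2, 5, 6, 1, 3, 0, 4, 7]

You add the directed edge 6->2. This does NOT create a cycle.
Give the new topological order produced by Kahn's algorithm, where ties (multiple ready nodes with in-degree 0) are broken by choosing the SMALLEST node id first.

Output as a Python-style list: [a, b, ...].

Answer: [5, 6, 1, 2, 3, 0, 4, 7]

Derivation:
Old toposort: [2, 5, 6, 1, 3, 0, 4, 7]
Added edge: 6->2
Position of 6 (2) > position of 2 (0). Must reorder: 6 must now come before 2.
Run Kahn's algorithm (break ties by smallest node id):
  initial in-degrees: [3, 1, 1, 2, 3, 0, 1, 2]
  ready (indeg=0): [5]
  pop 5: indeg[0]->2; indeg[4]->2; indeg[6]->0; indeg[7]->1 | ready=[6] | order so far=[5]
  pop 6: indeg[1]->0; indeg[2]->0; indeg[3]->1; indeg[4]->1 | ready=[1, 2] | order so far=[5, 6]
  pop 1: indeg[0]->1; indeg[3]->0; indeg[4]->0 | ready=[2, 3, 4] | order so far=[5, 6, 1]
  pop 2: no out-edges | ready=[3, 4] | order so far=[5, 6, 1, 2]
  pop 3: indeg[0]->0; indeg[7]->0 | ready=[0, 4, 7] | order so far=[5, 6, 1, 2, 3]
  pop 0: no out-edges | ready=[4, 7] | order so far=[5, 6, 1, 2, 3, 0]
  pop 4: no out-edges | ready=[7] | order so far=[5, 6, 1, 2, 3, 0, 4]
  pop 7: no out-edges | ready=[] | order so far=[5, 6, 1, 2, 3, 0, 4, 7]
  Result: [5, 6, 1, 2, 3, 0, 4, 7]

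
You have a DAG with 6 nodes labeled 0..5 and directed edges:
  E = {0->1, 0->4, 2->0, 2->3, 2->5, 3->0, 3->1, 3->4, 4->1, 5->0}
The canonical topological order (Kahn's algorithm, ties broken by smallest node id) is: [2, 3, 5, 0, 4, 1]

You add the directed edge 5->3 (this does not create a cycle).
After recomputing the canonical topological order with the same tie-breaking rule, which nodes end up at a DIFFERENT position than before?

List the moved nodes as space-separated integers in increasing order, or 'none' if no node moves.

Old toposort: [2, 3, 5, 0, 4, 1]
Added edge 5->3
Recompute Kahn (smallest-id tiebreak):
  initial in-degrees: [3, 3, 0, 2, 2, 1]
  ready (indeg=0): [2]
  pop 2: indeg[0]->2; indeg[3]->1; indeg[5]->0 | ready=[5] | order so far=[2]
  pop 5: indeg[0]->1; indeg[3]->0 | ready=[3] | order so far=[2, 5]
  pop 3: indeg[0]->0; indeg[1]->2; indeg[4]->1 | ready=[0] | order so far=[2, 5, 3]
  pop 0: indeg[1]->1; indeg[4]->0 | ready=[4] | order so far=[2, 5, 3, 0]
  pop 4: indeg[1]->0 | ready=[1] | order so far=[2, 5, 3, 0, 4]
  pop 1: no out-edges | ready=[] | order so far=[2, 5, 3, 0, 4, 1]
New canonical toposort: [2, 5, 3, 0, 4, 1]
Compare positions:
  Node 0: index 3 -> 3 (same)
  Node 1: index 5 -> 5 (same)
  Node 2: index 0 -> 0 (same)
  Node 3: index 1 -> 2 (moved)
  Node 4: index 4 -> 4 (same)
  Node 5: index 2 -> 1 (moved)
Nodes that changed position: 3 5

Answer: 3 5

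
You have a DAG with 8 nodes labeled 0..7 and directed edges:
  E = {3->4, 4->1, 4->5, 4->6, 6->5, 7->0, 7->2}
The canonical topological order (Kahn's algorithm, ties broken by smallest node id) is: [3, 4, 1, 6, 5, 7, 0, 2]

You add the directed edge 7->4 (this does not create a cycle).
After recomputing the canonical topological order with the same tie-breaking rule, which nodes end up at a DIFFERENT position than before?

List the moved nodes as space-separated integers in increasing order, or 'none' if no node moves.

Answer: 0 1 2 4 5 6 7

Derivation:
Old toposort: [3, 4, 1, 6, 5, 7, 0, 2]
Added edge 7->4
Recompute Kahn (smallest-id tiebreak):
  initial in-degrees: [1, 1, 1, 0, 2, 2, 1, 0]
  ready (indeg=0): [3, 7]
  pop 3: indeg[4]->1 | ready=[7] | order so far=[3]
  pop 7: indeg[0]->0; indeg[2]->0; indeg[4]->0 | ready=[0, 2, 4] | order so far=[3, 7]
  pop 0: no out-edges | ready=[2, 4] | order so far=[3, 7, 0]
  pop 2: no out-edges | ready=[4] | order so far=[3, 7, 0, 2]
  pop 4: indeg[1]->0; indeg[5]->1; indeg[6]->0 | ready=[1, 6] | order so far=[3, 7, 0, 2, 4]
  pop 1: no out-edges | ready=[6] | order so far=[3, 7, 0, 2, 4, 1]
  pop 6: indeg[5]->0 | ready=[5] | order so far=[3, 7, 0, 2, 4, 1, 6]
  pop 5: no out-edges | ready=[] | order so far=[3, 7, 0, 2, 4, 1, 6, 5]
New canonical toposort: [3, 7, 0, 2, 4, 1, 6, 5]
Compare positions:
  Node 0: index 6 -> 2 (moved)
  Node 1: index 2 -> 5 (moved)
  Node 2: index 7 -> 3 (moved)
  Node 3: index 0 -> 0 (same)
  Node 4: index 1 -> 4 (moved)
  Node 5: index 4 -> 7 (moved)
  Node 6: index 3 -> 6 (moved)
  Node 7: index 5 -> 1 (moved)
Nodes that changed position: 0 1 2 4 5 6 7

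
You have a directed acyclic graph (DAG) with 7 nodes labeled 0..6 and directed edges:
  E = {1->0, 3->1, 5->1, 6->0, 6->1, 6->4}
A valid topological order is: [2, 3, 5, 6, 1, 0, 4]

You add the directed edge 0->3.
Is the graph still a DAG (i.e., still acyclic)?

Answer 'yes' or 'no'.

Given toposort: [2, 3, 5, 6, 1, 0, 4]
Position of 0: index 5; position of 3: index 1
New edge 0->3: backward (u after v in old order)
Backward edge: old toposort is now invalid. Check if this creates a cycle.
Does 3 already reach 0? Reachable from 3: [0, 1, 3]. YES -> cycle!
Still a DAG? no

Answer: no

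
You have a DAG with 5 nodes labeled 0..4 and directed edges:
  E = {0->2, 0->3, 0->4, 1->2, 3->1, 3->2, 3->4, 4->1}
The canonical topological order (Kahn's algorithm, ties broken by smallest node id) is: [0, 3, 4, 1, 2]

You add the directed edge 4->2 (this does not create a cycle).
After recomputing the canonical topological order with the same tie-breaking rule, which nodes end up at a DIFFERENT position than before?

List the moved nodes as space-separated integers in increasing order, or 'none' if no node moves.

Answer: none

Derivation:
Old toposort: [0, 3, 4, 1, 2]
Added edge 4->2
Recompute Kahn (smallest-id tiebreak):
  initial in-degrees: [0, 2, 4, 1, 2]
  ready (indeg=0): [0]
  pop 0: indeg[2]->3; indeg[3]->0; indeg[4]->1 | ready=[3] | order so far=[0]
  pop 3: indeg[1]->1; indeg[2]->2; indeg[4]->0 | ready=[4] | order so far=[0, 3]
  pop 4: indeg[1]->0; indeg[2]->1 | ready=[1] | order so far=[0, 3, 4]
  pop 1: indeg[2]->0 | ready=[2] | order so far=[0, 3, 4, 1]
  pop 2: no out-edges | ready=[] | order so far=[0, 3, 4, 1, 2]
New canonical toposort: [0, 3, 4, 1, 2]
Compare positions:
  Node 0: index 0 -> 0 (same)
  Node 1: index 3 -> 3 (same)
  Node 2: index 4 -> 4 (same)
  Node 3: index 1 -> 1 (same)
  Node 4: index 2 -> 2 (same)
Nodes that changed position: none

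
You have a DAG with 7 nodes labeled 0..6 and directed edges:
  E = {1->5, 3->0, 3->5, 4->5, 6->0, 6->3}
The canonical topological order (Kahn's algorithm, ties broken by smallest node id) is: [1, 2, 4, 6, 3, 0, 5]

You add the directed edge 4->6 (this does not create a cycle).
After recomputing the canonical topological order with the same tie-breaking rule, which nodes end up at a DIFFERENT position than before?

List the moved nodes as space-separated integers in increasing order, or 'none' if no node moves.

Old toposort: [1, 2, 4, 6, 3, 0, 5]
Added edge 4->6
Recompute Kahn (smallest-id tiebreak):
  initial in-degrees: [2, 0, 0, 1, 0, 3, 1]
  ready (indeg=0): [1, 2, 4]
  pop 1: indeg[5]->2 | ready=[2, 4] | order so far=[1]
  pop 2: no out-edges | ready=[4] | order so far=[1, 2]
  pop 4: indeg[5]->1; indeg[6]->0 | ready=[6] | order so far=[1, 2, 4]
  pop 6: indeg[0]->1; indeg[3]->0 | ready=[3] | order so far=[1, 2, 4, 6]
  pop 3: indeg[0]->0; indeg[5]->0 | ready=[0, 5] | order so far=[1, 2, 4, 6, 3]
  pop 0: no out-edges | ready=[5] | order so far=[1, 2, 4, 6, 3, 0]
  pop 5: no out-edges | ready=[] | order so far=[1, 2, 4, 6, 3, 0, 5]
New canonical toposort: [1, 2, 4, 6, 3, 0, 5]
Compare positions:
  Node 0: index 5 -> 5 (same)
  Node 1: index 0 -> 0 (same)
  Node 2: index 1 -> 1 (same)
  Node 3: index 4 -> 4 (same)
  Node 4: index 2 -> 2 (same)
  Node 5: index 6 -> 6 (same)
  Node 6: index 3 -> 3 (same)
Nodes that changed position: none

Answer: none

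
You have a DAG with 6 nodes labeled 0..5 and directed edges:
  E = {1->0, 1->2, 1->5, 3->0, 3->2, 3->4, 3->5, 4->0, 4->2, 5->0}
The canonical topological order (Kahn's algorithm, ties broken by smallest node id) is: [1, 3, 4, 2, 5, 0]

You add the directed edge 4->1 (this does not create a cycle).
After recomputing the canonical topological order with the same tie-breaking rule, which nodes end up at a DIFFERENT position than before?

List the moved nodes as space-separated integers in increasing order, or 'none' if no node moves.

Old toposort: [1, 3, 4, 2, 5, 0]
Added edge 4->1
Recompute Kahn (smallest-id tiebreak):
  initial in-degrees: [4, 1, 3, 0, 1, 2]
  ready (indeg=0): [3]
  pop 3: indeg[0]->3; indeg[2]->2; indeg[4]->0; indeg[5]->1 | ready=[4] | order so far=[3]
  pop 4: indeg[0]->2; indeg[1]->0; indeg[2]->1 | ready=[1] | order so far=[3, 4]
  pop 1: indeg[0]->1; indeg[2]->0; indeg[5]->0 | ready=[2, 5] | order so far=[3, 4, 1]
  pop 2: no out-edges | ready=[5] | order so far=[3, 4, 1, 2]
  pop 5: indeg[0]->0 | ready=[0] | order so far=[3, 4, 1, 2, 5]
  pop 0: no out-edges | ready=[] | order so far=[3, 4, 1, 2, 5, 0]
New canonical toposort: [3, 4, 1, 2, 5, 0]
Compare positions:
  Node 0: index 5 -> 5 (same)
  Node 1: index 0 -> 2 (moved)
  Node 2: index 3 -> 3 (same)
  Node 3: index 1 -> 0 (moved)
  Node 4: index 2 -> 1 (moved)
  Node 5: index 4 -> 4 (same)
Nodes that changed position: 1 3 4

Answer: 1 3 4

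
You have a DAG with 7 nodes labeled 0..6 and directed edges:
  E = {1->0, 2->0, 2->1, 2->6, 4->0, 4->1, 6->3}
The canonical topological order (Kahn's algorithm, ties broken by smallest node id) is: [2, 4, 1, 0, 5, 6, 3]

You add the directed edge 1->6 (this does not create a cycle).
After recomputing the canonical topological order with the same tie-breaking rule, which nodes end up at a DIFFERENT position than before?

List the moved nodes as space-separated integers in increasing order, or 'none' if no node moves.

Old toposort: [2, 4, 1, 0, 5, 6, 3]
Added edge 1->6
Recompute Kahn (smallest-id tiebreak):
  initial in-degrees: [3, 2, 0, 1, 0, 0, 2]
  ready (indeg=0): [2, 4, 5]
  pop 2: indeg[0]->2; indeg[1]->1; indeg[6]->1 | ready=[4, 5] | order so far=[2]
  pop 4: indeg[0]->1; indeg[1]->0 | ready=[1, 5] | order so far=[2, 4]
  pop 1: indeg[0]->0; indeg[6]->0 | ready=[0, 5, 6] | order so far=[2, 4, 1]
  pop 0: no out-edges | ready=[5, 6] | order so far=[2, 4, 1, 0]
  pop 5: no out-edges | ready=[6] | order so far=[2, 4, 1, 0, 5]
  pop 6: indeg[3]->0 | ready=[3] | order so far=[2, 4, 1, 0, 5, 6]
  pop 3: no out-edges | ready=[] | order so far=[2, 4, 1, 0, 5, 6, 3]
New canonical toposort: [2, 4, 1, 0, 5, 6, 3]
Compare positions:
  Node 0: index 3 -> 3 (same)
  Node 1: index 2 -> 2 (same)
  Node 2: index 0 -> 0 (same)
  Node 3: index 6 -> 6 (same)
  Node 4: index 1 -> 1 (same)
  Node 5: index 4 -> 4 (same)
  Node 6: index 5 -> 5 (same)
Nodes that changed position: none

Answer: none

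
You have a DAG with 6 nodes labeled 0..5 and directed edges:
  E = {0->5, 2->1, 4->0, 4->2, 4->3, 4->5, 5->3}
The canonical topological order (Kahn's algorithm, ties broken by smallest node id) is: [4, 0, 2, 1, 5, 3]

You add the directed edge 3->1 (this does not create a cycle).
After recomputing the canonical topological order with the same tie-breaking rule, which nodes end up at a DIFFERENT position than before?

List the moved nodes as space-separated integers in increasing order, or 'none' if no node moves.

Old toposort: [4, 0, 2, 1, 5, 3]
Added edge 3->1
Recompute Kahn (smallest-id tiebreak):
  initial in-degrees: [1, 2, 1, 2, 0, 2]
  ready (indeg=0): [4]
  pop 4: indeg[0]->0; indeg[2]->0; indeg[3]->1; indeg[5]->1 | ready=[0, 2] | order so far=[4]
  pop 0: indeg[5]->0 | ready=[2, 5] | order so far=[4, 0]
  pop 2: indeg[1]->1 | ready=[5] | order so far=[4, 0, 2]
  pop 5: indeg[3]->0 | ready=[3] | order so far=[4, 0, 2, 5]
  pop 3: indeg[1]->0 | ready=[1] | order so far=[4, 0, 2, 5, 3]
  pop 1: no out-edges | ready=[] | order so far=[4, 0, 2, 5, 3, 1]
New canonical toposort: [4, 0, 2, 5, 3, 1]
Compare positions:
  Node 0: index 1 -> 1 (same)
  Node 1: index 3 -> 5 (moved)
  Node 2: index 2 -> 2 (same)
  Node 3: index 5 -> 4 (moved)
  Node 4: index 0 -> 0 (same)
  Node 5: index 4 -> 3 (moved)
Nodes that changed position: 1 3 5

Answer: 1 3 5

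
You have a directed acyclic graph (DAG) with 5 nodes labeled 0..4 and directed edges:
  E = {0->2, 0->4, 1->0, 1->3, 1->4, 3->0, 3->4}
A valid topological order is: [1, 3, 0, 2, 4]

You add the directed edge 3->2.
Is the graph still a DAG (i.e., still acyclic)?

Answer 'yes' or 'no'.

Given toposort: [1, 3, 0, 2, 4]
Position of 3: index 1; position of 2: index 3
New edge 3->2: forward
Forward edge: respects the existing order. Still a DAG, same toposort still valid.
Still a DAG? yes

Answer: yes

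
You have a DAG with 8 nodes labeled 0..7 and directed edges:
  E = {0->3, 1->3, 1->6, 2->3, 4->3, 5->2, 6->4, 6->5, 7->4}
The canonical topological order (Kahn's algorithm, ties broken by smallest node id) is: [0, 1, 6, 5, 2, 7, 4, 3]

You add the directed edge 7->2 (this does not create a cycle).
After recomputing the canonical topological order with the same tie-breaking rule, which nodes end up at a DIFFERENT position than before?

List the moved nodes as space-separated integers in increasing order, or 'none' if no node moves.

Answer: 2 7

Derivation:
Old toposort: [0, 1, 6, 5, 2, 7, 4, 3]
Added edge 7->2
Recompute Kahn (smallest-id tiebreak):
  initial in-degrees: [0, 0, 2, 4, 2, 1, 1, 0]
  ready (indeg=0): [0, 1, 7]
  pop 0: indeg[3]->3 | ready=[1, 7] | order so far=[0]
  pop 1: indeg[3]->2; indeg[6]->0 | ready=[6, 7] | order so far=[0, 1]
  pop 6: indeg[4]->1; indeg[5]->0 | ready=[5, 7] | order so far=[0, 1, 6]
  pop 5: indeg[2]->1 | ready=[7] | order so far=[0, 1, 6, 5]
  pop 7: indeg[2]->0; indeg[4]->0 | ready=[2, 4] | order so far=[0, 1, 6, 5, 7]
  pop 2: indeg[3]->1 | ready=[4] | order so far=[0, 1, 6, 5, 7, 2]
  pop 4: indeg[3]->0 | ready=[3] | order so far=[0, 1, 6, 5, 7, 2, 4]
  pop 3: no out-edges | ready=[] | order so far=[0, 1, 6, 5, 7, 2, 4, 3]
New canonical toposort: [0, 1, 6, 5, 7, 2, 4, 3]
Compare positions:
  Node 0: index 0 -> 0 (same)
  Node 1: index 1 -> 1 (same)
  Node 2: index 4 -> 5 (moved)
  Node 3: index 7 -> 7 (same)
  Node 4: index 6 -> 6 (same)
  Node 5: index 3 -> 3 (same)
  Node 6: index 2 -> 2 (same)
  Node 7: index 5 -> 4 (moved)
Nodes that changed position: 2 7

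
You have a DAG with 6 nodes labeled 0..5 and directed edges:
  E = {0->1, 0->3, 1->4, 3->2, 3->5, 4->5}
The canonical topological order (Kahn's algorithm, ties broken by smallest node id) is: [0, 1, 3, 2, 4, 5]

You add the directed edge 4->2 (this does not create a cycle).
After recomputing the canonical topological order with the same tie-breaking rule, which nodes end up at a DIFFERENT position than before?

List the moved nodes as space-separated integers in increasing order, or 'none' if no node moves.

Old toposort: [0, 1, 3, 2, 4, 5]
Added edge 4->2
Recompute Kahn (smallest-id tiebreak):
  initial in-degrees: [0, 1, 2, 1, 1, 2]
  ready (indeg=0): [0]
  pop 0: indeg[1]->0; indeg[3]->0 | ready=[1, 3] | order so far=[0]
  pop 1: indeg[4]->0 | ready=[3, 4] | order so far=[0, 1]
  pop 3: indeg[2]->1; indeg[5]->1 | ready=[4] | order so far=[0, 1, 3]
  pop 4: indeg[2]->0; indeg[5]->0 | ready=[2, 5] | order so far=[0, 1, 3, 4]
  pop 2: no out-edges | ready=[5] | order so far=[0, 1, 3, 4, 2]
  pop 5: no out-edges | ready=[] | order so far=[0, 1, 3, 4, 2, 5]
New canonical toposort: [0, 1, 3, 4, 2, 5]
Compare positions:
  Node 0: index 0 -> 0 (same)
  Node 1: index 1 -> 1 (same)
  Node 2: index 3 -> 4 (moved)
  Node 3: index 2 -> 2 (same)
  Node 4: index 4 -> 3 (moved)
  Node 5: index 5 -> 5 (same)
Nodes that changed position: 2 4

Answer: 2 4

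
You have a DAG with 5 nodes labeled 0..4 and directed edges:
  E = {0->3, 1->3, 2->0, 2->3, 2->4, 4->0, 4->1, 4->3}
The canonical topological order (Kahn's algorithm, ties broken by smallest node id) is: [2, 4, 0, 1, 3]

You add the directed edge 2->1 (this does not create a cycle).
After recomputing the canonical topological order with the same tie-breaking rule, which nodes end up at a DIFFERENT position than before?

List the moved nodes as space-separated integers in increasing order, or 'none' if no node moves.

Old toposort: [2, 4, 0, 1, 3]
Added edge 2->1
Recompute Kahn (smallest-id tiebreak):
  initial in-degrees: [2, 2, 0, 4, 1]
  ready (indeg=0): [2]
  pop 2: indeg[0]->1; indeg[1]->1; indeg[3]->3; indeg[4]->0 | ready=[4] | order so far=[2]
  pop 4: indeg[0]->0; indeg[1]->0; indeg[3]->2 | ready=[0, 1] | order so far=[2, 4]
  pop 0: indeg[3]->1 | ready=[1] | order so far=[2, 4, 0]
  pop 1: indeg[3]->0 | ready=[3] | order so far=[2, 4, 0, 1]
  pop 3: no out-edges | ready=[] | order so far=[2, 4, 0, 1, 3]
New canonical toposort: [2, 4, 0, 1, 3]
Compare positions:
  Node 0: index 2 -> 2 (same)
  Node 1: index 3 -> 3 (same)
  Node 2: index 0 -> 0 (same)
  Node 3: index 4 -> 4 (same)
  Node 4: index 1 -> 1 (same)
Nodes that changed position: none

Answer: none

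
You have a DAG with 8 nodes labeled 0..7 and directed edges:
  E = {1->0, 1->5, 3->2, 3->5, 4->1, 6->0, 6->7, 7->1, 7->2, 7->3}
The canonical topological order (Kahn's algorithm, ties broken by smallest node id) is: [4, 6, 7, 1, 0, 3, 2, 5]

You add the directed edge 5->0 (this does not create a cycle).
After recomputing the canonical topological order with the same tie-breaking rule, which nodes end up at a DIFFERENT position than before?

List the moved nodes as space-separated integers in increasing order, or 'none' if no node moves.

Old toposort: [4, 6, 7, 1, 0, 3, 2, 5]
Added edge 5->0
Recompute Kahn (smallest-id tiebreak):
  initial in-degrees: [3, 2, 2, 1, 0, 2, 0, 1]
  ready (indeg=0): [4, 6]
  pop 4: indeg[1]->1 | ready=[6] | order so far=[4]
  pop 6: indeg[0]->2; indeg[7]->0 | ready=[7] | order so far=[4, 6]
  pop 7: indeg[1]->0; indeg[2]->1; indeg[3]->0 | ready=[1, 3] | order so far=[4, 6, 7]
  pop 1: indeg[0]->1; indeg[5]->1 | ready=[3] | order so far=[4, 6, 7, 1]
  pop 3: indeg[2]->0; indeg[5]->0 | ready=[2, 5] | order so far=[4, 6, 7, 1, 3]
  pop 2: no out-edges | ready=[5] | order so far=[4, 6, 7, 1, 3, 2]
  pop 5: indeg[0]->0 | ready=[0] | order so far=[4, 6, 7, 1, 3, 2, 5]
  pop 0: no out-edges | ready=[] | order so far=[4, 6, 7, 1, 3, 2, 5, 0]
New canonical toposort: [4, 6, 7, 1, 3, 2, 5, 0]
Compare positions:
  Node 0: index 4 -> 7 (moved)
  Node 1: index 3 -> 3 (same)
  Node 2: index 6 -> 5 (moved)
  Node 3: index 5 -> 4 (moved)
  Node 4: index 0 -> 0 (same)
  Node 5: index 7 -> 6 (moved)
  Node 6: index 1 -> 1 (same)
  Node 7: index 2 -> 2 (same)
Nodes that changed position: 0 2 3 5

Answer: 0 2 3 5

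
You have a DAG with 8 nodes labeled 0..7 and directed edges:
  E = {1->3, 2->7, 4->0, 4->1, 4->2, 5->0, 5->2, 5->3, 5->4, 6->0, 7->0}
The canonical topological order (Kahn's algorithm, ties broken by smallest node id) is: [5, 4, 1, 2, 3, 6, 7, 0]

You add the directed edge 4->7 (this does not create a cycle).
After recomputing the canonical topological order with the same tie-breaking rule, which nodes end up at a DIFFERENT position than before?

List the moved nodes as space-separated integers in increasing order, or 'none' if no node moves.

Old toposort: [5, 4, 1, 2, 3, 6, 7, 0]
Added edge 4->7
Recompute Kahn (smallest-id tiebreak):
  initial in-degrees: [4, 1, 2, 2, 1, 0, 0, 2]
  ready (indeg=0): [5, 6]
  pop 5: indeg[0]->3; indeg[2]->1; indeg[3]->1; indeg[4]->0 | ready=[4, 6] | order so far=[5]
  pop 4: indeg[0]->2; indeg[1]->0; indeg[2]->0; indeg[7]->1 | ready=[1, 2, 6] | order so far=[5, 4]
  pop 1: indeg[3]->0 | ready=[2, 3, 6] | order so far=[5, 4, 1]
  pop 2: indeg[7]->0 | ready=[3, 6, 7] | order so far=[5, 4, 1, 2]
  pop 3: no out-edges | ready=[6, 7] | order so far=[5, 4, 1, 2, 3]
  pop 6: indeg[0]->1 | ready=[7] | order so far=[5, 4, 1, 2, 3, 6]
  pop 7: indeg[0]->0 | ready=[0] | order so far=[5, 4, 1, 2, 3, 6, 7]
  pop 0: no out-edges | ready=[] | order so far=[5, 4, 1, 2, 3, 6, 7, 0]
New canonical toposort: [5, 4, 1, 2, 3, 6, 7, 0]
Compare positions:
  Node 0: index 7 -> 7 (same)
  Node 1: index 2 -> 2 (same)
  Node 2: index 3 -> 3 (same)
  Node 3: index 4 -> 4 (same)
  Node 4: index 1 -> 1 (same)
  Node 5: index 0 -> 0 (same)
  Node 6: index 5 -> 5 (same)
  Node 7: index 6 -> 6 (same)
Nodes that changed position: none

Answer: none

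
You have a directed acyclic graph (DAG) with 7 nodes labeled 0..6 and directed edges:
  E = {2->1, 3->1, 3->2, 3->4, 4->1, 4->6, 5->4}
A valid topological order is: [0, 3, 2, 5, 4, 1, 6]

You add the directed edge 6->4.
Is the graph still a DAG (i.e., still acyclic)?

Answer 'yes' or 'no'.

Answer: no

Derivation:
Given toposort: [0, 3, 2, 5, 4, 1, 6]
Position of 6: index 6; position of 4: index 4
New edge 6->4: backward (u after v in old order)
Backward edge: old toposort is now invalid. Check if this creates a cycle.
Does 4 already reach 6? Reachable from 4: [1, 4, 6]. YES -> cycle!
Still a DAG? no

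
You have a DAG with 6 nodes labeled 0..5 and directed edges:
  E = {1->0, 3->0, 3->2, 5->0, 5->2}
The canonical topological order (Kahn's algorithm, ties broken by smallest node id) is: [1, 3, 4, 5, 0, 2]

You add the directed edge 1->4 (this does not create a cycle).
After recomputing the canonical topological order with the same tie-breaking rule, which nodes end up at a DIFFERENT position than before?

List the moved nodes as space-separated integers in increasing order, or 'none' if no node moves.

Old toposort: [1, 3, 4, 5, 0, 2]
Added edge 1->4
Recompute Kahn (smallest-id tiebreak):
  initial in-degrees: [3, 0, 2, 0, 1, 0]
  ready (indeg=0): [1, 3, 5]
  pop 1: indeg[0]->2; indeg[4]->0 | ready=[3, 4, 5] | order so far=[1]
  pop 3: indeg[0]->1; indeg[2]->1 | ready=[4, 5] | order so far=[1, 3]
  pop 4: no out-edges | ready=[5] | order so far=[1, 3, 4]
  pop 5: indeg[0]->0; indeg[2]->0 | ready=[0, 2] | order so far=[1, 3, 4, 5]
  pop 0: no out-edges | ready=[2] | order so far=[1, 3, 4, 5, 0]
  pop 2: no out-edges | ready=[] | order so far=[1, 3, 4, 5, 0, 2]
New canonical toposort: [1, 3, 4, 5, 0, 2]
Compare positions:
  Node 0: index 4 -> 4 (same)
  Node 1: index 0 -> 0 (same)
  Node 2: index 5 -> 5 (same)
  Node 3: index 1 -> 1 (same)
  Node 4: index 2 -> 2 (same)
  Node 5: index 3 -> 3 (same)
Nodes that changed position: none

Answer: none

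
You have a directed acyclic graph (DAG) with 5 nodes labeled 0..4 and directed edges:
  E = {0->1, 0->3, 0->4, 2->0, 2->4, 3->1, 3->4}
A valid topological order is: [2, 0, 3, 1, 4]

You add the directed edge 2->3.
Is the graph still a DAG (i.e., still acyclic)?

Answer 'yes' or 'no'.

Given toposort: [2, 0, 3, 1, 4]
Position of 2: index 0; position of 3: index 2
New edge 2->3: forward
Forward edge: respects the existing order. Still a DAG, same toposort still valid.
Still a DAG? yes

Answer: yes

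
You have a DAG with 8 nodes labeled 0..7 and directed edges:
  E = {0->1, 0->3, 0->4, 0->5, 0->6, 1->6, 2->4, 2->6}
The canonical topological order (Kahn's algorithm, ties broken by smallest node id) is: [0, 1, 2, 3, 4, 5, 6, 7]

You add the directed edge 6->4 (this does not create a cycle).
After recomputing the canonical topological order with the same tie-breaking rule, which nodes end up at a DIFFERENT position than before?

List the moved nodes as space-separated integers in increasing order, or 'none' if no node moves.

Old toposort: [0, 1, 2, 3, 4, 5, 6, 7]
Added edge 6->4
Recompute Kahn (smallest-id tiebreak):
  initial in-degrees: [0, 1, 0, 1, 3, 1, 3, 0]
  ready (indeg=0): [0, 2, 7]
  pop 0: indeg[1]->0; indeg[3]->0; indeg[4]->2; indeg[5]->0; indeg[6]->2 | ready=[1, 2, 3, 5, 7] | order so far=[0]
  pop 1: indeg[6]->1 | ready=[2, 3, 5, 7] | order so far=[0, 1]
  pop 2: indeg[4]->1; indeg[6]->0 | ready=[3, 5, 6, 7] | order so far=[0, 1, 2]
  pop 3: no out-edges | ready=[5, 6, 7] | order so far=[0, 1, 2, 3]
  pop 5: no out-edges | ready=[6, 7] | order so far=[0, 1, 2, 3, 5]
  pop 6: indeg[4]->0 | ready=[4, 7] | order so far=[0, 1, 2, 3, 5, 6]
  pop 4: no out-edges | ready=[7] | order so far=[0, 1, 2, 3, 5, 6, 4]
  pop 7: no out-edges | ready=[] | order so far=[0, 1, 2, 3, 5, 6, 4, 7]
New canonical toposort: [0, 1, 2, 3, 5, 6, 4, 7]
Compare positions:
  Node 0: index 0 -> 0 (same)
  Node 1: index 1 -> 1 (same)
  Node 2: index 2 -> 2 (same)
  Node 3: index 3 -> 3 (same)
  Node 4: index 4 -> 6 (moved)
  Node 5: index 5 -> 4 (moved)
  Node 6: index 6 -> 5 (moved)
  Node 7: index 7 -> 7 (same)
Nodes that changed position: 4 5 6

Answer: 4 5 6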